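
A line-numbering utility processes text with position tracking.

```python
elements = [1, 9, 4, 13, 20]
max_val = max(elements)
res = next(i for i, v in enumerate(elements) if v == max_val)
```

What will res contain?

Step 1: max([1, 9, 4, 13, 20]) = 20.
Step 2: Find first index where value == 20:
  Index 0: 1 != 20
  Index 1: 9 != 20
  Index 2: 4 != 20
  Index 3: 13 != 20
  Index 4: 20 == 20, found!
Therefore res = 4.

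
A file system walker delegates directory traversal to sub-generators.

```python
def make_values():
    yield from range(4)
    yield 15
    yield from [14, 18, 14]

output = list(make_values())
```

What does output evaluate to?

Step 1: Trace yields in order:
  yield 0
  yield 1
  yield 2
  yield 3
  yield 15
  yield 14
  yield 18
  yield 14
Therefore output = [0, 1, 2, 3, 15, 14, 18, 14].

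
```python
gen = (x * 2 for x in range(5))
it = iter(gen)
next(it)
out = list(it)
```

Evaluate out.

Step 1: Generator produces [0, 2, 4, 6, 8].
Step 2: next(it) consumes first element (0).
Step 3: list(it) collects remaining: [2, 4, 6, 8].
Therefore out = [2, 4, 6, 8].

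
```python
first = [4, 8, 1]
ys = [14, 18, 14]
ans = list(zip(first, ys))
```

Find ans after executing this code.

Step 1: zip pairs elements at same index:
  Index 0: (4, 14)
  Index 1: (8, 18)
  Index 2: (1, 14)
Therefore ans = [(4, 14), (8, 18), (1, 14)].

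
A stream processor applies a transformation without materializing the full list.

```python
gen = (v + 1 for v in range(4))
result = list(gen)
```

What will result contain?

Step 1: For each v in range(4), compute v+1:
  v=0: 0+1 = 1
  v=1: 1+1 = 2
  v=2: 2+1 = 3
  v=3: 3+1 = 4
Therefore result = [1, 2, 3, 4].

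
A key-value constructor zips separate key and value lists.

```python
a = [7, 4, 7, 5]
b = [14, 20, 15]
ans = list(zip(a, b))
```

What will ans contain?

Step 1: zip stops at shortest (len(a)=4, len(b)=3):
  Index 0: (7, 14)
  Index 1: (4, 20)
  Index 2: (7, 15)
Step 2: Last element of a (5) has no pair, dropped.
Therefore ans = [(7, 14), (4, 20), (7, 15)].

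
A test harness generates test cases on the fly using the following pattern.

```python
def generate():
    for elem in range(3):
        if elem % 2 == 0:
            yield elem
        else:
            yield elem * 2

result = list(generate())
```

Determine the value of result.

Step 1: For each elem in range(3), yield elem if even, else elem*2:
  elem=0 (even): yield 0
  elem=1 (odd): yield 1*2 = 2
  elem=2 (even): yield 2
Therefore result = [0, 2, 2].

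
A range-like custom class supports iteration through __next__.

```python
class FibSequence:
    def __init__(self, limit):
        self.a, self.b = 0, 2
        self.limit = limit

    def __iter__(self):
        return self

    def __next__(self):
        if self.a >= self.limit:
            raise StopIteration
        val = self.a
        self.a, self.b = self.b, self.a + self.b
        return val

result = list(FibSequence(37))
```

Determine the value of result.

Step 1: Fibonacci-like sequence (a=0, b=2) until >= 37:
  Yield 0, then a,b = 2,2
  Yield 2, then a,b = 2,4
  Yield 2, then a,b = 4,6
  Yield 4, then a,b = 6,10
  Yield 6, then a,b = 10,16
  Yield 10, then a,b = 16,26
  Yield 16, then a,b = 26,42
  Yield 26, then a,b = 42,68
Step 2: 42 >= 37, stop.
Therefore result = [0, 2, 2, 4, 6, 10, 16, 26].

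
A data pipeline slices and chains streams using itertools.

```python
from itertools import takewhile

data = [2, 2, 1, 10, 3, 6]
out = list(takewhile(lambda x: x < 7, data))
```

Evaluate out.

Step 1: takewhile stops at first element >= 7:
  2 < 7: take
  2 < 7: take
  1 < 7: take
  10 >= 7: stop
Therefore out = [2, 2, 1].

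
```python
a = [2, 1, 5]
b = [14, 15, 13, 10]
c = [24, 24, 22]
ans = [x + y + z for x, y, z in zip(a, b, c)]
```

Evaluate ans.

Step 1: zip three lists (truncates to shortest, len=3):
  2 + 14 + 24 = 40
  1 + 15 + 24 = 40
  5 + 13 + 22 = 40
Therefore ans = [40, 40, 40].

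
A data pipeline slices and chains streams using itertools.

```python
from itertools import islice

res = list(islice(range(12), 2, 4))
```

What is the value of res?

Step 1: islice(range(12), 2, 4) takes elements at indices [2, 4).
Step 2: Elements: [2, 3].
Therefore res = [2, 3].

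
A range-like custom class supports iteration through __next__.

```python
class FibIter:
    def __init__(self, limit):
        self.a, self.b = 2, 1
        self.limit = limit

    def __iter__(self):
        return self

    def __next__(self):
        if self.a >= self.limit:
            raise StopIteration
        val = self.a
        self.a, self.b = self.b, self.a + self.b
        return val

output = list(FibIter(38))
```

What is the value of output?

Step 1: Fibonacci-like sequence (a=2, b=1) until >= 38:
  Yield 2, then a,b = 1,3
  Yield 1, then a,b = 3,4
  Yield 3, then a,b = 4,7
  Yield 4, then a,b = 7,11
  Yield 7, then a,b = 11,18
  Yield 11, then a,b = 18,29
  Yield 18, then a,b = 29,47
  Yield 29, then a,b = 47,76
Step 2: 47 >= 38, stop.
Therefore output = [2, 1, 3, 4, 7, 11, 18, 29].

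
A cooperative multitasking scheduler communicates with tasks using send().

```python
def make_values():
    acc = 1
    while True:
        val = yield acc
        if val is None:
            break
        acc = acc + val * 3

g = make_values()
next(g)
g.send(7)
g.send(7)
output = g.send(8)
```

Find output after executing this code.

Step 1: next() -> yield acc=1.
Step 2: send(7) -> val=7, acc = 1 + 7*3 = 22, yield 22.
Step 3: send(7) -> val=7, acc = 22 + 7*3 = 43, yield 43.
Step 4: send(8) -> val=8, acc = 43 + 8*3 = 67, yield 67.
Therefore output = 67.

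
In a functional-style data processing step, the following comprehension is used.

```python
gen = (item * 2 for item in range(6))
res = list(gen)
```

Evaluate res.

Step 1: For each item in range(6), compute item*2:
  item=0: 0*2 = 0
  item=1: 1*2 = 2
  item=2: 2*2 = 4
  item=3: 3*2 = 6
  item=4: 4*2 = 8
  item=5: 5*2 = 10
Therefore res = [0, 2, 4, 6, 8, 10].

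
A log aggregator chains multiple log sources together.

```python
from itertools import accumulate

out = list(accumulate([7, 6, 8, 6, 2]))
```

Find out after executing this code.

Step 1: accumulate computes running sums:
  + 7 = 7
  + 6 = 13
  + 8 = 21
  + 6 = 27
  + 2 = 29
Therefore out = [7, 13, 21, 27, 29].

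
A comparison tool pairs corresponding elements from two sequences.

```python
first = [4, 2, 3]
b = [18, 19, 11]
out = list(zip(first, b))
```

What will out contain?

Step 1: zip pairs elements at same index:
  Index 0: (4, 18)
  Index 1: (2, 19)
  Index 2: (3, 11)
Therefore out = [(4, 18), (2, 19), (3, 11)].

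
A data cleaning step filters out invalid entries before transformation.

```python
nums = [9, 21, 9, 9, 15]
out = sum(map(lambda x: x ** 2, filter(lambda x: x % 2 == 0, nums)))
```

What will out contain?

Step 1: Filter even numbers from [9, 21, 9, 9, 15]: []
Step 2: Square each: []
Step 3: Sum = 0.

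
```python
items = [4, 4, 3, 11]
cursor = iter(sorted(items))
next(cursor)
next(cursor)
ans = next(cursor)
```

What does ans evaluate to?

Step 1: sorted([4, 4, 3, 11]) = [3, 4, 4, 11].
Step 2: Create iterator and skip 2 elements.
Step 3: next() returns 4.
Therefore ans = 4.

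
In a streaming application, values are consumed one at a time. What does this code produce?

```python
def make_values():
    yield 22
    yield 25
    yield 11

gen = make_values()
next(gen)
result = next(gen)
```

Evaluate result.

Step 1: make_values() creates a generator.
Step 2: next(gen) yields 22 (consumed and discarded).
Step 3: next(gen) yields 25, assigned to result.
Therefore result = 25.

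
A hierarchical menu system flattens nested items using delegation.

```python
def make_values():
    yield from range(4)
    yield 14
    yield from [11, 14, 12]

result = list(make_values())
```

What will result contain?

Step 1: Trace yields in order:
  yield 0
  yield 1
  yield 2
  yield 3
  yield 14
  yield 11
  yield 14
  yield 12
Therefore result = [0, 1, 2, 3, 14, 11, 14, 12].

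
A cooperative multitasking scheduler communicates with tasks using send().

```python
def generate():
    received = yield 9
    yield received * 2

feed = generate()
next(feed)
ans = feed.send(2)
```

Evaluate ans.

Step 1: next(feed) advances to first yield, producing 9.
Step 2: send(2) resumes, received = 2.
Step 3: yield received * 2 = 2 * 2 = 4.
Therefore ans = 4.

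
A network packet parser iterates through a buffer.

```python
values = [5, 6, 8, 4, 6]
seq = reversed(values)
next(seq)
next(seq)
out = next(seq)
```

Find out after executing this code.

Step 1: reversed([5, 6, 8, 4, 6]) gives iterator: [6, 4, 8, 6, 5].
Step 2: First next() = 6, second next() = 4.
Step 3: Third next() = 8.
Therefore out = 8.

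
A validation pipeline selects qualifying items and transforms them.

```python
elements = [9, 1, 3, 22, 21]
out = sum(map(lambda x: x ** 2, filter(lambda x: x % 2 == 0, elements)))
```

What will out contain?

Step 1: Filter even numbers from [9, 1, 3, 22, 21]: [22]
Step 2: Square each: [484]
Step 3: Sum = 484.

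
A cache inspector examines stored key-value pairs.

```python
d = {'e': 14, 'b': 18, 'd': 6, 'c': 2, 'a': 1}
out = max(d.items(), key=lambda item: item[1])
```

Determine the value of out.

Step 1: Find item with maximum value:
  ('e', 14)
  ('b', 18)
  ('d', 6)
  ('c', 2)
  ('a', 1)
Step 2: Maximum value is 18 at key 'b'.
Therefore out = ('b', 18).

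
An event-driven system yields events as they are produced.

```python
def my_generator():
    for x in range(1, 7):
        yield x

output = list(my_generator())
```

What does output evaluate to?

Step 1: The generator yields each value from range(1, 7).
Step 2: list() consumes all yields: [1, 2, 3, 4, 5, 6].
Therefore output = [1, 2, 3, 4, 5, 6].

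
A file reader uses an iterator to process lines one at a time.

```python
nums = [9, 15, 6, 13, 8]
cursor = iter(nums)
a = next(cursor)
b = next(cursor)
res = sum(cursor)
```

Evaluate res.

Step 1: Create iterator over [9, 15, 6, 13, 8].
Step 2: a = next() = 9, b = next() = 15.
Step 3: sum() of remaining [6, 13, 8] = 27.
Therefore res = 27.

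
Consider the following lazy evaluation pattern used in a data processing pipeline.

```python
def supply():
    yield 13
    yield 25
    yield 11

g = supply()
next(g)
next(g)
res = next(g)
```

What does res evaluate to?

Step 1: supply() creates a generator.
Step 2: next(g) yields 13 (consumed and discarded).
Step 3: next(g) yields 25 (consumed and discarded).
Step 4: next(g) yields 11, assigned to res.
Therefore res = 11.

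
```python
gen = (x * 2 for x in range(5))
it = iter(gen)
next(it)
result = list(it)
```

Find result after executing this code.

Step 1: Generator produces [0, 2, 4, 6, 8].
Step 2: next(it) consumes first element (0).
Step 3: list(it) collects remaining: [2, 4, 6, 8].
Therefore result = [2, 4, 6, 8].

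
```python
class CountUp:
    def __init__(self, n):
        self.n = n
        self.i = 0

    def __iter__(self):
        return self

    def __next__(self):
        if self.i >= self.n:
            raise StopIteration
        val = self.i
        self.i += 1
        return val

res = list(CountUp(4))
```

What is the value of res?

Step 1: CountUp(4) creates an iterator counting 0 to 3.
Step 2: list() consumes all values: [0, 1, 2, 3].
Therefore res = [0, 1, 2, 3].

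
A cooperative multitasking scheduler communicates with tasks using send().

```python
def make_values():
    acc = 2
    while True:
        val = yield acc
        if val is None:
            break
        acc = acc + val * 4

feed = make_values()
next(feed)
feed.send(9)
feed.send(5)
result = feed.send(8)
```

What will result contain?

Step 1: next() -> yield acc=2.
Step 2: send(9) -> val=9, acc = 2 + 9*4 = 38, yield 38.
Step 3: send(5) -> val=5, acc = 38 + 5*4 = 58, yield 58.
Step 4: send(8) -> val=8, acc = 58 + 8*4 = 90, yield 90.
Therefore result = 90.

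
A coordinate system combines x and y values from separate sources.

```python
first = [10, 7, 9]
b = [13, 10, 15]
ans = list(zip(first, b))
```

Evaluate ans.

Step 1: zip pairs elements at same index:
  Index 0: (10, 13)
  Index 1: (7, 10)
  Index 2: (9, 15)
Therefore ans = [(10, 13), (7, 10), (9, 15)].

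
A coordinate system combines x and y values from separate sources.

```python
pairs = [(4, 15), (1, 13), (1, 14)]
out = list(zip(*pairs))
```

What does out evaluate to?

Step 1: zip(*pairs) transposes: unzips [(4, 15), (1, 13), (1, 14)] into separate sequences.
Step 2: First elements: (4, 1, 1), second elements: (15, 13, 14).
Therefore out = [(4, 1, 1), (15, 13, 14)].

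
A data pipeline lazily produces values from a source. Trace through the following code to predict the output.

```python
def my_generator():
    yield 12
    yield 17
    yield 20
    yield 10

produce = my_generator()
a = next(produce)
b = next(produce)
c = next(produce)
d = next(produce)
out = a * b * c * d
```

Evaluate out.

Step 1: Create generator and consume all values:
  a = next(produce) = 12
  b = next(produce) = 17
  c = next(produce) = 20
  d = next(produce) = 10
Step 2: out = 12 * 17 * 20 * 10 = 40800.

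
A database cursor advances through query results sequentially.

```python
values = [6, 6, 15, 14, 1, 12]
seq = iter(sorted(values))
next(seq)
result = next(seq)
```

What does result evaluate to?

Step 1: sorted([6, 6, 15, 14, 1, 12]) = [1, 6, 6, 12, 14, 15].
Step 2: Create iterator and skip 1 elements.
Step 3: next() returns 6.
Therefore result = 6.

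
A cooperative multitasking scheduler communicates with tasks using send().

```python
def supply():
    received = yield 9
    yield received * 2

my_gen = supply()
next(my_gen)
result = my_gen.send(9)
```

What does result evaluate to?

Step 1: next(my_gen) advances to first yield, producing 9.
Step 2: send(9) resumes, received = 9.
Step 3: yield received * 2 = 9 * 2 = 18.
Therefore result = 18.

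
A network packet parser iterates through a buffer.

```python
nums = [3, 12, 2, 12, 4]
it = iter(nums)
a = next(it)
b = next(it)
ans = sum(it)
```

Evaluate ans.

Step 1: Create iterator over [3, 12, 2, 12, 4].
Step 2: a = next() = 3, b = next() = 12.
Step 3: sum() of remaining [2, 12, 4] = 18.
Therefore ans = 18.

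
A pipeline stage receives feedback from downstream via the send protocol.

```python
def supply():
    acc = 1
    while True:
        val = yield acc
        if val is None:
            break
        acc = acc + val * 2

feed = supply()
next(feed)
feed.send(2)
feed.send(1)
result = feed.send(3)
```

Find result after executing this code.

Step 1: next() -> yield acc=1.
Step 2: send(2) -> val=2, acc = 1 + 2*2 = 5, yield 5.
Step 3: send(1) -> val=1, acc = 5 + 1*2 = 7, yield 7.
Step 4: send(3) -> val=3, acc = 7 + 3*2 = 13, yield 13.
Therefore result = 13.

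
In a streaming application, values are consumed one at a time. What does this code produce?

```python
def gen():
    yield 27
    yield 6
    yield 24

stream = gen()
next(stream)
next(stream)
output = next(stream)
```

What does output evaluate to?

Step 1: gen() creates a generator.
Step 2: next(stream) yields 27 (consumed and discarded).
Step 3: next(stream) yields 6 (consumed and discarded).
Step 4: next(stream) yields 24, assigned to output.
Therefore output = 24.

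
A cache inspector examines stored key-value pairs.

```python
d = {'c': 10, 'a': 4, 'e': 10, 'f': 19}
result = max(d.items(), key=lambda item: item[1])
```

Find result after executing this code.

Step 1: Find item with maximum value:
  ('c', 10)
  ('a', 4)
  ('e', 10)
  ('f', 19)
Step 2: Maximum value is 19 at key 'f'.
Therefore result = ('f', 19).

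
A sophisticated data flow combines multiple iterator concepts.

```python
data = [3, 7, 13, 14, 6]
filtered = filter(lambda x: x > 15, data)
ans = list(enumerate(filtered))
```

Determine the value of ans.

Step 1: Filter [3, 7, 13, 14, 6] for > 15: [].
Step 2: enumerate re-indexes from 0: [].
Therefore ans = [].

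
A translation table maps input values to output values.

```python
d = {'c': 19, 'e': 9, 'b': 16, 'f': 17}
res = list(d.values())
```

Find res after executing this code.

Step 1: d.values() returns the dictionary values in insertion order.
Therefore res = [19, 9, 16, 17].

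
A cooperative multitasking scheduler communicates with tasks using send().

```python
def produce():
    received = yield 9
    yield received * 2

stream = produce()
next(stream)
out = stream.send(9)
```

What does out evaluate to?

Step 1: next(stream) advances to first yield, producing 9.
Step 2: send(9) resumes, received = 9.
Step 3: yield received * 2 = 9 * 2 = 18.
Therefore out = 18.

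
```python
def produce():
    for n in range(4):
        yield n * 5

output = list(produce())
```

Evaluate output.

Step 1: For each n in range(4), yield n * 5:
  n=0: yield 0 * 5 = 0
  n=1: yield 1 * 5 = 5
  n=2: yield 2 * 5 = 10
  n=3: yield 3 * 5 = 15
Therefore output = [0, 5, 10, 15].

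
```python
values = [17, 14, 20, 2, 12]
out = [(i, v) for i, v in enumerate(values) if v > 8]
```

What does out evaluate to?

Step 1: Filter enumerate([17, 14, 20, 2, 12]) keeping v > 8:
  (0, 17): 17 > 8, included
  (1, 14): 14 > 8, included
  (2, 20): 20 > 8, included
  (3, 2): 2 <= 8, excluded
  (4, 12): 12 > 8, included
Therefore out = [(0, 17), (1, 14), (2, 20), (4, 12)].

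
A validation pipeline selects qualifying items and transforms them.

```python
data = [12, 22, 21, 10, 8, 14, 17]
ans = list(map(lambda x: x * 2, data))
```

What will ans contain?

Step 1: Apply lambda x: x * 2 to each element:
  12 -> 24
  22 -> 44
  21 -> 42
  10 -> 20
  8 -> 16
  14 -> 28
  17 -> 34
Therefore ans = [24, 44, 42, 20, 16, 28, 34].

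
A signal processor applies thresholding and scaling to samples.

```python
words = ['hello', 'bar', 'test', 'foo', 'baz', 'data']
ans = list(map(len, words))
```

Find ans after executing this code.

Step 1: Map len() to each word:
  'hello' -> 5
  'bar' -> 3
  'test' -> 4
  'foo' -> 3
  'baz' -> 3
  'data' -> 4
Therefore ans = [5, 3, 4, 3, 3, 4].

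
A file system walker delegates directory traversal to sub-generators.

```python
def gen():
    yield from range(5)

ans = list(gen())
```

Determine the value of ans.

Step 1: yield from delegates to the iterable, yielding each element.
Step 2: Collected values: [0, 1, 2, 3, 4].
Therefore ans = [0, 1, 2, 3, 4].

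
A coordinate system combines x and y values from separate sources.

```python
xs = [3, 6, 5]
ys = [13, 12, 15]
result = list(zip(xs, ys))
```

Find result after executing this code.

Step 1: zip pairs elements at same index:
  Index 0: (3, 13)
  Index 1: (6, 12)
  Index 2: (5, 15)
Therefore result = [(3, 13), (6, 12), (5, 15)].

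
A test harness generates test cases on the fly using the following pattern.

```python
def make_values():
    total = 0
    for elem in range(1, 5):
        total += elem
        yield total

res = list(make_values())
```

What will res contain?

Step 1: Generator accumulates running sum:
  elem=1: total = 1, yield 1
  elem=2: total = 3, yield 3
  elem=3: total = 6, yield 6
  elem=4: total = 10, yield 10
Therefore res = [1, 3, 6, 10].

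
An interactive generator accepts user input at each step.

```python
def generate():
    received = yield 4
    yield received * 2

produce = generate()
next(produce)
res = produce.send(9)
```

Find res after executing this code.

Step 1: next(produce) advances to first yield, producing 4.
Step 2: send(9) resumes, received = 9.
Step 3: yield received * 2 = 9 * 2 = 18.
Therefore res = 18.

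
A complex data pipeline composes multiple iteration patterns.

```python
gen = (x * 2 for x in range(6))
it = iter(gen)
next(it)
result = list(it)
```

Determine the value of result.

Step 1: Generator produces [0, 2, 4, 6, 8, 10].
Step 2: next(it) consumes first element (0).
Step 3: list(it) collects remaining: [2, 4, 6, 8, 10].
Therefore result = [2, 4, 6, 8, 10].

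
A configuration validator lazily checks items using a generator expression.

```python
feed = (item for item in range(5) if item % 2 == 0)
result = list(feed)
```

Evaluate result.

Step 1: Filter range(5) keeping only even values:
  item=0: even, included
  item=1: odd, excluded
  item=2: even, included
  item=3: odd, excluded
  item=4: even, included
Therefore result = [0, 2, 4].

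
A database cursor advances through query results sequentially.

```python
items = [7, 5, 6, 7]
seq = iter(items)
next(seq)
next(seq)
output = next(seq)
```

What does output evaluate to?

Step 1: Create iterator over [7, 5, 6, 7].
Step 2: next() consumes 7.
Step 3: next() consumes 5.
Step 4: next() returns 6.
Therefore output = 6.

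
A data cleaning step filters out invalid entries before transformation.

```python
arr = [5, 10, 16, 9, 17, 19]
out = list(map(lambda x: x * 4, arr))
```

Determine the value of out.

Step 1: Apply lambda x: x * 4 to each element:
  5 -> 20
  10 -> 40
  16 -> 64
  9 -> 36
  17 -> 68
  19 -> 76
Therefore out = [20, 40, 64, 36, 68, 76].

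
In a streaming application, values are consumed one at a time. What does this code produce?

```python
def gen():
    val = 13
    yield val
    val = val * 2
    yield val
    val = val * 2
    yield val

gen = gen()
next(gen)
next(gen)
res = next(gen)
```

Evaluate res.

Step 1: Trace through generator execution:
  Yield 1: val starts at 13, yield 13
  Yield 2: val = 13 * 2 = 26, yield 26
  Yield 3: val = 26 * 2 = 52, yield 52
Step 2: First next() gets 13, second next() gets the second value, third next() yields 52.
Therefore res = 52.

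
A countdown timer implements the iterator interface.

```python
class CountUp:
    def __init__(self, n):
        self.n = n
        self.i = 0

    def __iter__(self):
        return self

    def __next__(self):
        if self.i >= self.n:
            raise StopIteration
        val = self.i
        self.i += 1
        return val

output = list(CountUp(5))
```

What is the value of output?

Step 1: CountUp(5) creates an iterator counting 0 to 4.
Step 2: list() consumes all values: [0, 1, 2, 3, 4].
Therefore output = [0, 1, 2, 3, 4].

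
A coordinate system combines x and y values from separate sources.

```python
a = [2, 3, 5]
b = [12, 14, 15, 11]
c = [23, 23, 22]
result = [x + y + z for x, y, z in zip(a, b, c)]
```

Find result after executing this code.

Step 1: zip three lists (truncates to shortest, len=3):
  2 + 12 + 23 = 37
  3 + 14 + 23 = 40
  5 + 15 + 22 = 42
Therefore result = [37, 40, 42].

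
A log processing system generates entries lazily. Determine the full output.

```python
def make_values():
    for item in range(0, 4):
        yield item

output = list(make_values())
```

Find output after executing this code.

Step 1: The generator yields each value from range(0, 4).
Step 2: list() consumes all yields: [0, 1, 2, 3].
Therefore output = [0, 1, 2, 3].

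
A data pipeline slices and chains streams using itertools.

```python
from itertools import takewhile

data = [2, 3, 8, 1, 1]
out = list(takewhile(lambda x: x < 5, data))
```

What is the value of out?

Step 1: takewhile stops at first element >= 5:
  2 < 5: take
  3 < 5: take
  8 >= 5: stop
Therefore out = [2, 3].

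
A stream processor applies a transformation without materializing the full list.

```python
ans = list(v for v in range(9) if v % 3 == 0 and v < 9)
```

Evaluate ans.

Step 1: Filter range(9) where v % 3 == 0 and v < 9:
  v=0: both conditions met, included
  v=1: excluded (1 % 3 != 0)
  v=2: excluded (2 % 3 != 0)
  v=3: both conditions met, included
  v=4: excluded (4 % 3 != 0)
  v=5: excluded (5 % 3 != 0)
  v=6: both conditions met, included
  v=7: excluded (7 % 3 != 0)
  v=8: excluded (8 % 3 != 0)
Therefore ans = [0, 3, 6].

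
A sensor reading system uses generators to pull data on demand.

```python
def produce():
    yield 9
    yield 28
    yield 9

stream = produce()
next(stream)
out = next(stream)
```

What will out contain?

Step 1: produce() creates a generator.
Step 2: next(stream) yields 9 (consumed and discarded).
Step 3: next(stream) yields 28, assigned to out.
Therefore out = 28.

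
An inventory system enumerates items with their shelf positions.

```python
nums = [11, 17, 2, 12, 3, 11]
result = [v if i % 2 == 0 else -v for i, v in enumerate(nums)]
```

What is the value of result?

Step 1: For each (i, v), keep v if i is even, negate if odd:
  i=0 (even): keep 11
  i=1 (odd): negate to -17
  i=2 (even): keep 2
  i=3 (odd): negate to -12
  i=4 (even): keep 3
  i=5 (odd): negate to -11
Therefore result = [11, -17, 2, -12, 3, -11].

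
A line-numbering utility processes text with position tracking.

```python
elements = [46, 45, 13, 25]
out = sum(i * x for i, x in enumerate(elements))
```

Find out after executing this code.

Step 1: Compute i * x for each (i, x) in enumerate([46, 45, 13, 25]):
  i=0, x=46: 0*46 = 0
  i=1, x=45: 1*45 = 45
  i=2, x=13: 2*13 = 26
  i=3, x=25: 3*25 = 75
Step 2: sum = 0 + 45 + 26 + 75 = 146.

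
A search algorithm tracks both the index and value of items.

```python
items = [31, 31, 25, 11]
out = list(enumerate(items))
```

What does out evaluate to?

Step 1: enumerate pairs each element with its index:
  (0, 31)
  (1, 31)
  (2, 25)
  (3, 11)
Therefore out = [(0, 31), (1, 31), (2, 25), (3, 11)].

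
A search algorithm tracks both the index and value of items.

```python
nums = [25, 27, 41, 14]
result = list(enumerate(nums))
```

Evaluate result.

Step 1: enumerate pairs each element with its index:
  (0, 25)
  (1, 27)
  (2, 41)
  (3, 14)
Therefore result = [(0, 25), (1, 27), (2, 41), (3, 14)].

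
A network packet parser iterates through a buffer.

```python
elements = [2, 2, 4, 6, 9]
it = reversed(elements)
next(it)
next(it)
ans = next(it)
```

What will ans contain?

Step 1: reversed([2, 2, 4, 6, 9]) gives iterator: [9, 6, 4, 2, 2].
Step 2: First next() = 9, second next() = 6.
Step 3: Third next() = 4.
Therefore ans = 4.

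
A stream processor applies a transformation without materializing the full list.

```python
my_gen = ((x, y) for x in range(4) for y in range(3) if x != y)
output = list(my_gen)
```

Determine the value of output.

Step 1: Nested generator over range(4) x range(3) where x != y:
  (0, 0): excluded (x == y)
  (0, 1): included
  (0, 2): included
  (1, 0): included
  (1, 1): excluded (x == y)
  (1, 2): included
  (2, 0): included
  (2, 1): included
  (2, 2): excluded (x == y)
  (3, 0): included
  (3, 1): included
  (3, 2): included
Therefore output = [(0, 1), (0, 2), (1, 0), (1, 2), (2, 0), (2, 1), (3, 0), (3, 1), (3, 2)].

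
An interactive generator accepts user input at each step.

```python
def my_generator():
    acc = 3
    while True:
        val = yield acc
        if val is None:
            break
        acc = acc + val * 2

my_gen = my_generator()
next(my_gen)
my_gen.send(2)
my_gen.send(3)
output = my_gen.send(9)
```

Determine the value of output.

Step 1: next() -> yield acc=3.
Step 2: send(2) -> val=2, acc = 3 + 2*2 = 7, yield 7.
Step 3: send(3) -> val=3, acc = 7 + 3*2 = 13, yield 13.
Step 4: send(9) -> val=9, acc = 13 + 9*2 = 31, yield 31.
Therefore output = 31.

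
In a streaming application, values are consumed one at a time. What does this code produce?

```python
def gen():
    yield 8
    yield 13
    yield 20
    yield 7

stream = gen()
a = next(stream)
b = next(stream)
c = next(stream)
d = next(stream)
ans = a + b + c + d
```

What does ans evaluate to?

Step 1: Create generator and consume all values:
  a = next(stream) = 8
  b = next(stream) = 13
  c = next(stream) = 20
  d = next(stream) = 7
Step 2: ans = 8 + 13 + 20 + 7 = 48.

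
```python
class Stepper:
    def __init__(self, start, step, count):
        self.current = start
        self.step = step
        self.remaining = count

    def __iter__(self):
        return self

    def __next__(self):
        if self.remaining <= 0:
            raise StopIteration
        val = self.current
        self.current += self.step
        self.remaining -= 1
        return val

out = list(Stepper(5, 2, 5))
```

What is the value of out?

Step 1: Stepper starts at 5, increments by 2, for 5 steps:
  Yield 5, then current += 2
  Yield 7, then current += 2
  Yield 9, then current += 2
  Yield 11, then current += 2
  Yield 13, then current += 2
Therefore out = [5, 7, 9, 11, 13].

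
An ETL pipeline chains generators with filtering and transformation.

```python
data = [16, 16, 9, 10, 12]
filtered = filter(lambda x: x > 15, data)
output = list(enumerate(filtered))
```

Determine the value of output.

Step 1: Filter [16, 16, 9, 10, 12] for > 15: [16, 16].
Step 2: enumerate re-indexes from 0: [(0, 16), (1, 16)].
Therefore output = [(0, 16), (1, 16)].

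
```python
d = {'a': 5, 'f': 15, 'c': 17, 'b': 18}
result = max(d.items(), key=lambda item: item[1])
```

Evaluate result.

Step 1: Find item with maximum value:
  ('a', 5)
  ('f', 15)
  ('c', 17)
  ('b', 18)
Step 2: Maximum value is 18 at key 'b'.
Therefore result = ('b', 18).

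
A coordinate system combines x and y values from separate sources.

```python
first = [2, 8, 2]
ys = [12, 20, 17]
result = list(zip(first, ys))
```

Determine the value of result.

Step 1: zip pairs elements at same index:
  Index 0: (2, 12)
  Index 1: (8, 20)
  Index 2: (2, 17)
Therefore result = [(2, 12), (8, 20), (2, 17)].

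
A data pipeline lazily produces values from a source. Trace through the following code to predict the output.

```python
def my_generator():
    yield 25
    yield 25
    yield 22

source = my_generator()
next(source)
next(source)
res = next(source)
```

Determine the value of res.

Step 1: my_generator() creates a generator.
Step 2: next(source) yields 25 (consumed and discarded).
Step 3: next(source) yields 25 (consumed and discarded).
Step 4: next(source) yields 22, assigned to res.
Therefore res = 22.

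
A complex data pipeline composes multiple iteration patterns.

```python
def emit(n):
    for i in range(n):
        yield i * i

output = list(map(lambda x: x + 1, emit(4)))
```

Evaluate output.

Step 1: emit(4) yields squares: [0, 1, 4, 9].
Step 2: map adds 1 to each: [1, 2, 5, 10].
Therefore output = [1, 2, 5, 10].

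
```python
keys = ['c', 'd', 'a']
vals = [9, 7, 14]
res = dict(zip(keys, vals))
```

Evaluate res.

Step 1: zip pairs keys with values:
  'c' -> 9
  'd' -> 7
  'a' -> 14
Therefore res = {'c': 9, 'd': 7, 'a': 14}.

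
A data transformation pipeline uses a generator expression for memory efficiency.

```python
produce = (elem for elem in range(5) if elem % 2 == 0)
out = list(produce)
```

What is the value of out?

Step 1: Filter range(5) keeping only even values:
  elem=0: even, included
  elem=1: odd, excluded
  elem=2: even, included
  elem=3: odd, excluded
  elem=4: even, included
Therefore out = [0, 2, 4].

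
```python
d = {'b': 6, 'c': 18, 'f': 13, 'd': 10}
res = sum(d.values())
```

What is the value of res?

Step 1: d.values() = [6, 18, 13, 10].
Step 2: sum = 47.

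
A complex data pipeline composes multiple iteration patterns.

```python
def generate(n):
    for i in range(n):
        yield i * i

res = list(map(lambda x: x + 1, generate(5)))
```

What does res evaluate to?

Step 1: generate(5) yields squares: [0, 1, 4, 9, 16].
Step 2: map adds 1 to each: [1, 2, 5, 10, 17].
Therefore res = [1, 2, 5, 10, 17].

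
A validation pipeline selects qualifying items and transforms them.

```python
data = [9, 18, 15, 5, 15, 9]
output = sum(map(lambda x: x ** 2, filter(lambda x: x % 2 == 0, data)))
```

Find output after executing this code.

Step 1: Filter even numbers from [9, 18, 15, 5, 15, 9]: [18]
Step 2: Square each: [324]
Step 3: Sum = 324.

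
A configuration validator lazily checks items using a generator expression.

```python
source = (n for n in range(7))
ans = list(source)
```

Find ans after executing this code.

Step 1: Generator expression iterates range(7): [0, 1, 2, 3, 4, 5, 6].
Step 2: list() collects all values.
Therefore ans = [0, 1, 2, 3, 4, 5, 6].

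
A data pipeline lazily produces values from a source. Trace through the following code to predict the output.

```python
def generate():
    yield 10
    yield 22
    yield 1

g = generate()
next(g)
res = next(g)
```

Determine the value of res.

Step 1: generate() creates a generator.
Step 2: next(g) yields 10 (consumed and discarded).
Step 3: next(g) yields 22, assigned to res.
Therefore res = 22.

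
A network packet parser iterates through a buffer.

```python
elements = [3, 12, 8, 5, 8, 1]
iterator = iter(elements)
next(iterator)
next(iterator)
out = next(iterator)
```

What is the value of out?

Step 1: Create iterator over [3, 12, 8, 5, 8, 1].
Step 2: next() consumes 3.
Step 3: next() consumes 12.
Step 4: next() returns 8.
Therefore out = 8.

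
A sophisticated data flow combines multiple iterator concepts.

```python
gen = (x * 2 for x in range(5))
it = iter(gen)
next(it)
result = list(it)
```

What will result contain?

Step 1: Generator produces [0, 2, 4, 6, 8].
Step 2: next(it) consumes first element (0).
Step 3: list(it) collects remaining: [2, 4, 6, 8].
Therefore result = [2, 4, 6, 8].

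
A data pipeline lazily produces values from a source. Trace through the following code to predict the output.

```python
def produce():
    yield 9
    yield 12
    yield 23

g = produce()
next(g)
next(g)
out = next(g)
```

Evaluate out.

Step 1: produce() creates a generator.
Step 2: next(g) yields 9 (consumed and discarded).
Step 3: next(g) yields 12 (consumed and discarded).
Step 4: next(g) yields 23, assigned to out.
Therefore out = 23.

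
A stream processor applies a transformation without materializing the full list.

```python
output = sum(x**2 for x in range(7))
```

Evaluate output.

Step 1: Compute x**2 for each x in range(7):
  x=0: 0**2 = 0
  x=1: 1**2 = 1
  x=2: 2**2 = 4
  x=3: 3**2 = 9
  x=4: 4**2 = 16
  x=5: 5**2 = 25
  x=6: 6**2 = 36
Step 2: sum = 0 + 1 + 4 + 9 + 16 + 25 + 36 = 91.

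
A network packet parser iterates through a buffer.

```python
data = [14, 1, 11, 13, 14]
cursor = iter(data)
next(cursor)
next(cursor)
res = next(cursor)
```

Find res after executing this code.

Step 1: Create iterator over [14, 1, 11, 13, 14].
Step 2: next() consumes 14.
Step 3: next() consumes 1.
Step 4: next() returns 11.
Therefore res = 11.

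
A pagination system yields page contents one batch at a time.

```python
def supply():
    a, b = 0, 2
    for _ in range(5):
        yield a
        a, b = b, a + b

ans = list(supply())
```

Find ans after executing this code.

Step 1: Fibonacci-like sequence starting with a=0, b=2:
  Iteration 1: yield a=0, then a,b = 2,2
  Iteration 2: yield a=2, then a,b = 2,4
  Iteration 3: yield a=2, then a,b = 4,6
  Iteration 4: yield a=4, then a,b = 6,10
  Iteration 5: yield a=6, then a,b = 10,16
Therefore ans = [0, 2, 2, 4, 6].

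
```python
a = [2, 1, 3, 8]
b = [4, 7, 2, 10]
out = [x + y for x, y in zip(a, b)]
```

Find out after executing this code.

Step 1: Add corresponding elements:
  2 + 4 = 6
  1 + 7 = 8
  3 + 2 = 5
  8 + 10 = 18
Therefore out = [6, 8, 5, 18].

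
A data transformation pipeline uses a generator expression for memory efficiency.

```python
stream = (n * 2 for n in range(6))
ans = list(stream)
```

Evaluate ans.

Step 1: For each n in range(6), compute n*2:
  n=0: 0*2 = 0
  n=1: 1*2 = 2
  n=2: 2*2 = 4
  n=3: 3*2 = 6
  n=4: 4*2 = 8
  n=5: 5*2 = 10
Therefore ans = [0, 2, 4, 6, 8, 10].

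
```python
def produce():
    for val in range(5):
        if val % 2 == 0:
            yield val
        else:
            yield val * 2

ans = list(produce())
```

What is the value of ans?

Step 1: For each val in range(5), yield val if even, else val*2:
  val=0 (even): yield 0
  val=1 (odd): yield 1*2 = 2
  val=2 (even): yield 2
  val=3 (odd): yield 3*2 = 6
  val=4 (even): yield 4
Therefore ans = [0, 2, 2, 6, 4].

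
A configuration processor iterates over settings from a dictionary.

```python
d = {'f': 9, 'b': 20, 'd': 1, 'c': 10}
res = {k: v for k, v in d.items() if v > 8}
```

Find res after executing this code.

Step 1: Filter items where value > 8:
  'f': 9 > 8: kept
  'b': 20 > 8: kept
  'd': 1 <= 8: removed
  'c': 10 > 8: kept
Therefore res = {'f': 9, 'b': 20, 'c': 10}.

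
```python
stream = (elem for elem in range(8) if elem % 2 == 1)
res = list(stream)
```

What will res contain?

Step 1: Filter range(8) keeping only odd values:
  elem=0: even, excluded
  elem=1: odd, included
  elem=2: even, excluded
  elem=3: odd, included
  elem=4: even, excluded
  elem=5: odd, included
  elem=6: even, excluded
  elem=7: odd, included
Therefore res = [1, 3, 5, 7].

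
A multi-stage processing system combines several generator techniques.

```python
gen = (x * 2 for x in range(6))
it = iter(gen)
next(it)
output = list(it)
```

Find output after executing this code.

Step 1: Generator produces [0, 2, 4, 6, 8, 10].
Step 2: next(it) consumes first element (0).
Step 3: list(it) collects remaining: [2, 4, 6, 8, 10].
Therefore output = [2, 4, 6, 8, 10].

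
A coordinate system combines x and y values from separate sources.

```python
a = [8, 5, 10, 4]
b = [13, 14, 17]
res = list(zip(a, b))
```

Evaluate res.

Step 1: zip stops at shortest (len(a)=4, len(b)=3):
  Index 0: (8, 13)
  Index 1: (5, 14)
  Index 2: (10, 17)
Step 2: Last element of a (4) has no pair, dropped.
Therefore res = [(8, 13), (5, 14), (10, 17)].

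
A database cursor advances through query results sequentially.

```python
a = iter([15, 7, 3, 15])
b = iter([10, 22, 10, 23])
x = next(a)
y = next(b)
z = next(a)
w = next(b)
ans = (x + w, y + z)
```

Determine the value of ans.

Step 1: a iterates [15, 7, 3, 15], b iterates [10, 22, 10, 23].
Step 2: x = next(a) = 15, y = next(b) = 10.
Step 3: z = next(a) = 7, w = next(b) = 22.
Step 4: ans = (15 + 22, 10 + 7) = (37, 17).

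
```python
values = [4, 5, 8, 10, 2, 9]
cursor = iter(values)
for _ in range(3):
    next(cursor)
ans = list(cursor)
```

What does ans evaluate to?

Step 1: Create iterator over [4, 5, 8, 10, 2, 9].
Step 2: Advance 3 positions (consuming [4, 5, 8]).
Step 3: list() collects remaining elements: [10, 2, 9].
Therefore ans = [10, 2, 9].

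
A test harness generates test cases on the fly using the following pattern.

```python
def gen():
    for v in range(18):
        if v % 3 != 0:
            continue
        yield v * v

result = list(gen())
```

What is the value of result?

Step 1: Only yield v**2 when v is divisible by 3:
  v=0: 0 % 3 == 0, yield 0**2 = 0
  v=3: 3 % 3 == 0, yield 3**2 = 9
  v=6: 6 % 3 == 0, yield 6**2 = 36
  v=9: 9 % 3 == 0, yield 9**2 = 81
  v=12: 12 % 3 == 0, yield 12**2 = 144
  v=15: 15 % 3 == 0, yield 15**2 = 225
Therefore result = [0, 9, 36, 81, 144, 225].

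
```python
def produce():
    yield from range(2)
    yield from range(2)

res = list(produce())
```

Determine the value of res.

Step 1: Trace yields in order:
  yield 0
  yield 1
  yield 0
  yield 1
Therefore res = [0, 1, 0, 1].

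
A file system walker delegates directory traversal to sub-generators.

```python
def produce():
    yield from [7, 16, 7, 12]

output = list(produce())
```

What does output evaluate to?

Step 1: yield from delegates to the iterable, yielding each element.
Step 2: Collected values: [7, 16, 7, 12].
Therefore output = [7, 16, 7, 12].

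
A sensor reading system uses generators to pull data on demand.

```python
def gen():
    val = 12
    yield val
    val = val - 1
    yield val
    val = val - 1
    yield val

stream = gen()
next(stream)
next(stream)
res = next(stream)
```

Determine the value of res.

Step 1: Trace through generator execution:
  Yield 1: val starts at 12, yield 12
  Yield 2: val = 12 - 1 = 11, yield 11
  Yield 3: val = 11 - 1 = 10, yield 10
Step 2: First next() gets 12, second next() gets the second value, third next() yields 10.
Therefore res = 10.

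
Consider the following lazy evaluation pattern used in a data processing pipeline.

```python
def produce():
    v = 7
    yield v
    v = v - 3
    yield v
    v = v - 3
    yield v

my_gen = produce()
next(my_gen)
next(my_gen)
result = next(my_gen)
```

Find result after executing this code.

Step 1: Trace through generator execution:
  Yield 1: v starts at 7, yield 7
  Yield 2: v = 7 - 3 = 4, yield 4
  Yield 3: v = 4 - 3 = 1, yield 1
Step 2: First next() gets 7, second next() gets the second value, third next() yields 1.
Therefore result = 1.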